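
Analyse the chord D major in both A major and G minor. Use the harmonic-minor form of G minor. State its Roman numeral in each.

The scale of A major is A B C# D E F# G#; D is degree 4, and the triad built there (D-F#-A) is major, so it is IV.
The scale of G minor (harmonic minor) is G A Bb C D Eb F#; D is degree 5, and the triad built there (D-F#-A) is major, so it is V.

IV in A major; V in G minor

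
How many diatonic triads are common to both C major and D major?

Diatonic triads of C major: C (I), Dm (ii), Em (iii), F (IV), G (V), Am (vi), Bdim (vii°).
Diatonic triads of D major: D (I), Em (ii), F♯m (iii), G (IV), A (V), Bm (vi), C♯dim (vii°).
Matching root and quality in both lists: Em, G.
That gives 2 common triads.

2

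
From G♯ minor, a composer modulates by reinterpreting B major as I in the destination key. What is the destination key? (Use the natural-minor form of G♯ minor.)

B major

The numeral I denotes a major triad on scale degree 1. With B on degree 1, the tonic of the new key is B.
Degree 1 carries a major triad in major keys, so the destination is B major.
Check: the diatonic triads of B major are B (I), C♯m (ii), D♯m (iii), E (IV), F♯ (V), G♯m (vi), A♯dim (vii°) — B major is indeed I.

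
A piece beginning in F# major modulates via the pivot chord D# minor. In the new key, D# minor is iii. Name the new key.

The numeral iii denotes a minor triad on scale degree 3. With D# on degree 3, the tonic of the new key is B.
Degree 3 carries a minor triad in major keys, so the destination is B major.
Check: the diatonic triads of B major are B (I), C#m (ii), D#m (iii), E (IV), F# (V), G#m (vi), A#dim (vii°) — D# minor is indeed iii.

B major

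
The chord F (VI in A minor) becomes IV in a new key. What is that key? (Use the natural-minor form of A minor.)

C major

The numeral IV denotes a major triad on scale degree 4. With F on degree 4, the tonic of the new key is C.
Degree 4 carries a major triad in major keys, so the destination is C major.
Check: the diatonic triads of C major are C (I), Dm (ii), Em (iii), F (IV), G (V), Am (vi), Bdim (vii°) — F is indeed IV.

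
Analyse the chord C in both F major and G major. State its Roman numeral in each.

V in F major; IV in G major

The scale of F major is F G A Bb C D E; C is degree 5, and the triad built there (C-E-G) is major, so it is V.
The scale of G major is G A B C D E F#; C is degree 4, and the triad built there (C-E-G) is major, so it is IV.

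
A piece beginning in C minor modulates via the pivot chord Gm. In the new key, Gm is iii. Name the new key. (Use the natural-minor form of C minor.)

Eb major

The numeral iii denotes a minor triad on scale degree 3. With G on degree 3, the tonic of the new key is Eb.
Degree 3 carries a minor triad in major keys, so the destination is Eb major.
Check: the diatonic triads of Eb major are Eb (I), Fm (ii), Gm (iii), Ab (IV), Bb (V), Cm (vi), Ddim (vii°) — Gm is indeed iii.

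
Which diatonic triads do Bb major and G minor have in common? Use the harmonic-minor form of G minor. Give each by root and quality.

Cm, Eb, Gm, Adim

Triads in Bb major: Bb (I), Cm (ii), Dm (iii), Eb (IV), F (V), Gm (vi), Adim (vii°).
Triads in G minor (harmonic minor): Gm (i), Adim (ii°), Bbaug (III+), Cm (iv), D (V), Eb (VI), F#dim (vii°).
Shared triads with their functions: Cm (ii in Bb major, iv in G minor); Eb (IV in Bb major, VI in G minor); Gm (vi in Bb major, i in G minor); Adim (vii° in Bb major, ii° in G minor).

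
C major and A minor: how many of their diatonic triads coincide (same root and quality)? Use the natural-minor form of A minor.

Diatonic triads of C major: C major (I), D minor (ii), E minor (iii), F major (IV), G major (V), A minor (vi), B diminished (vii°).
Diatonic triads of A minor (natural minor): A minor (i), B diminished (ii°), C major (III), D minor (iv), E minor (v), F major (VI), G major (VII).
Matching root and quality in both lists: C major, D minor, E minor, F major, G major, A minor, B diminished.
That gives 7 common triads.

7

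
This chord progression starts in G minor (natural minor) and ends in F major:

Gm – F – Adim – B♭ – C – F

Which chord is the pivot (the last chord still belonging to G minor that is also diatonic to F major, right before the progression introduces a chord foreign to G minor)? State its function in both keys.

Chords diatonic to G minor: Gm, Adim, B♭, Cm, Dm, E♭, F.
Reading the progression, the first chord not in that set is C, so the modulation leaves G minor there.
The chord immediately before C is B♭, which is diatonic to both keys: III in G minor and IV in F major.

B♭ — III in G minor, IV in F major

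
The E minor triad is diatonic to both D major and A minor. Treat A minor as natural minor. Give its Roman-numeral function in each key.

ii in D major; v in A minor

The scale of D major is D E F# G A B C#; E is degree 2, and the triad built there (E-G-B) is minor, so it is ii.
The scale of A minor (natural minor) is A B C D E F G; E is degree 5, and the triad built there (E-G-B) is minor, so it is v.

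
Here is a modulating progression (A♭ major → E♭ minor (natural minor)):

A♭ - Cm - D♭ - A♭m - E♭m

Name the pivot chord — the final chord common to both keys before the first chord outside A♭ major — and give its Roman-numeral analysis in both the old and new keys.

D♭ — IV in A♭ major, VII in E♭ minor

Chords diatonic to A♭ major: A♭, B♭m, Cm, D♭, E♭, Fm, Gdim.
Reading the progression, the first chord not in that set is A♭m, so the modulation leaves A♭ major there.
The chord immediately before A♭m is D♭, which is diatonic to both keys: IV in A♭ major and VII in E♭ minor.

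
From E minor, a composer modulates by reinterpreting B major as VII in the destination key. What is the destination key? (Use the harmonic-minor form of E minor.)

The numeral VII denotes a major triad on scale degree 7. With B on degree 7, the tonic of the new key is C#.
Degree 7 carries a major triad in natural-minor keys, so the destination is C# minor.
Check: the diatonic triads of C# minor (natural minor) are C#m (i), D#dim (ii°), E (III), F#m (iv), G#m (v), A (VI), B (VII) — B major is indeed VII.

C# minor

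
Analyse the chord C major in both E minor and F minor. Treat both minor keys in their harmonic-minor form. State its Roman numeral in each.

VI in E minor; V in F minor

The scale of E minor (harmonic minor) is E F# G A B C D#; C is degree 6, and the triad built there (C-E-G) is major, so it is VI.
The scale of F minor (harmonic minor) is F G Ab Bb C Db E; C is degree 5, and the triad built there (C-E-G) is major, so it is V.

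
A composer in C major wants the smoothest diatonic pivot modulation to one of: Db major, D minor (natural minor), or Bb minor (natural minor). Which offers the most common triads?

Triads of C major: C (I), Dm (ii), Em (iii), F (IV), G (V), Am (vi), Bdim (vii°).
Db major shares 0: none.
D minor (natural minor) shares 4: C, Dm, F, Am.
Bb minor (natural minor) shares 0: none.
The most common triads (4) are shared with D minor.

D minor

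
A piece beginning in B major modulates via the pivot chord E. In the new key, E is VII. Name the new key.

The numeral VII denotes a major triad on scale degree 7. With E on degree 7, the tonic of the new key is F♯.
Degree 7 carries a major triad in natural-minor keys, so the destination is F♯ minor.
Check: the diatonic triads of F♯ minor (natural minor) are F♯m (i), G♯dim (ii°), A (III), Bm (iv), C♯m (v), D (VI), E (VII) — E is indeed VII.

F♯ minor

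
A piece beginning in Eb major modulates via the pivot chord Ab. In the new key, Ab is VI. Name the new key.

The numeral VI denotes a major triad on scale degree 6. With Ab on degree 6, the tonic of the new key is C.
Degree 6 carries a major triad in minor keys, so the destination is C minor.
Check: the diatonic triads of C minor (natural minor) are Cm (i), Ddim (ii°), Eb (III), Fm (iv), Gm (v), Ab (VI), Bb (VII) — Ab is indeed VI.

C minor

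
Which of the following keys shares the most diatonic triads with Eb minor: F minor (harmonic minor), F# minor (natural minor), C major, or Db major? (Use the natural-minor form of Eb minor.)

Triads of Eb minor (natural minor): Eb minor (i), F diminished (ii°), Gb major (III), Ab minor (iv), Bb minor (v), Cb major (VI), Db major (VII).
F minor (harmonic minor) shares 2: Bbm, Db.
F# minor (natural minor) shares 0: none.
C major shares 0: none.
Db major shares 4: Ebm, Gb, Bbm, Db.
The most common triads (4) are shared with Db major.

Db major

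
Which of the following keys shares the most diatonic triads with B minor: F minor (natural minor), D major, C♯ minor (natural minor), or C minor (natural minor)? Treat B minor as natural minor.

Triads of B minor (natural minor): Bm (i), C♯dim (ii°), D (III), Em (iv), F♯m (v), G (VI), A (VII).
F minor (natural minor) shares 0: none.
D major shares 7: Bm, C♯dim, D, Em, F♯m, G, A.
C♯ minor (natural minor) shares 2: F♯m, A.
C minor (natural minor) shares 0: none.
The most common triads (7) are shared with D major.

D major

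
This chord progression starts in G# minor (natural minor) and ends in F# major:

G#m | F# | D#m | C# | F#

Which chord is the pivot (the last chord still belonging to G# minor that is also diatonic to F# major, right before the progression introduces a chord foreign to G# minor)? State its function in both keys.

D#m — v in G# minor, vi in F# major

Chords diatonic to G# minor: G#m, A#dim, B, C#m, D#m, E, F#.
Reading the progression, the first chord not in that set is C#, so the modulation leaves G# minor there.
The chord immediately before C# is D#m, which is diatonic to both keys: v in G# minor and vi in F# major.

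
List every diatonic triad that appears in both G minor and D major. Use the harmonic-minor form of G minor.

D

Triads in G minor (harmonic minor): Gm (i), Adim (ii°), Bbaug (III+), Cm (iv), D (V), Eb (VI), F#dim (vii°).
Triads in D major: D (I), Em (ii), F#m (iii), G (IV), A (V), Bm (vi), C#dim (vii°).
Shared triads with their functions: D (V in G minor, I in D major).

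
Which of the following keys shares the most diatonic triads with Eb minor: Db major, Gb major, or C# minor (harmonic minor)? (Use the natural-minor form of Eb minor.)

Gb major

Triads of Eb minor (natural minor): Eb minor (i), F diminished (ii°), Gb major (III), Ab minor (iv), Bb minor (v), Cb major (VI), Db major (VII).
Db major shares 4: Ebm, Gb, Bbm, Db.
Gb major shares 7: Ebm, Fdim, Gb, Abm, Bbm, Cb, Db.
C# minor (harmonic minor) shares 0: none.
The most common triads (7) are shared with Gb major.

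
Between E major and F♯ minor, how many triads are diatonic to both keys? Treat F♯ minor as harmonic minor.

Diatonic triads of E major: E (I), F♯m (ii), G♯m (iii), A (IV), B (V), C♯m (vi), D♯dim (vii°).
Diatonic triads of F♯ minor (harmonic minor): F♯m (i), G♯dim (ii°), Aaug (III+), Bm (iv), C♯ (V), D (VI), E♯dim (vii°).
Matching root and quality in both lists: F♯m.
That gives 1 common triad.

1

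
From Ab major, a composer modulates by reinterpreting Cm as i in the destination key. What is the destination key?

C minor

The numeral i denotes a minor triad on scale degree 1. With C on degree 1, the tonic of the new key is C.
Degree 1 carries a minor triad in minor keys, so the destination is C minor.
Check: the diatonic triads of C minor (natural minor) are Cm (i), Ddim (ii°), Eb (III), Fm (iv), Gm (v), Ab (VI), Bb (VII) — Cm is indeed i.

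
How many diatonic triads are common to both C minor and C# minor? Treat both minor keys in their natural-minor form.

0

Diatonic triads of C minor (natural minor): Cm (i), Ddim (ii°), Eb (III), Fm (iv), Gm (v), Ab (VI), Bb (VII).
Diatonic triads of C# minor (natural minor): C#m (i), D#dim (ii°), E (III), F#m (iv), G#m (v), A (VI), B (VII).
No triad has the same root and quality in both keys.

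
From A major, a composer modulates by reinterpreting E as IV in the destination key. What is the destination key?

The numeral IV denotes a major triad on scale degree 4. With E on degree 4, the tonic of the new key is B.
Degree 4 carries a major triad in major keys, so the destination is B major.
Check: the diatonic triads of B major are B (I), C#m (ii), D#m (iii), E (IV), F# (V), G#m (vi), A#dim (vii°) — E is indeed IV.

B major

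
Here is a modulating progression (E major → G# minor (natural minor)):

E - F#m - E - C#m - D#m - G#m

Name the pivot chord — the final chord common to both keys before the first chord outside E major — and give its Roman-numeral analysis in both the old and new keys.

Chords diatonic to E major: E, F#m, G#m, A, B, C#m, D#dim.
Reading the progression, the first chord not in that set is D#m, so the modulation leaves E major there.
The chord immediately before D#m is C#m, which is diatonic to both keys: vi in E major and iv in G# minor.

C#m — vi in E major, iv in G# minor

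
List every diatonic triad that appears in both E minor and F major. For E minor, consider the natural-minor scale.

Am, C

Triads in E minor (natural minor): E minor (i), F# diminished (ii°), G major (III), A minor (iv), B minor (v), C major (VI), D major (VII).
Triads in F major: F major (I), G minor (ii), A minor (iii), Bb major (IV), C major (V), D minor (vi), E diminished (vii°).
Shared triads with their functions: A minor (iv in E minor, iii in F major); C major (VI in E minor, V in F major).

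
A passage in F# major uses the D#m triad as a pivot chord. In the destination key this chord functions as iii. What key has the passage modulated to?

B major

The numeral iii denotes a minor triad on scale degree 3. With D# on degree 3, the tonic of the new key is B.
Degree 3 carries a minor triad in major keys, so the destination is B major.
Check: the diatonic triads of B major are B (I), C#m (ii), D#m (iii), E (IV), F# (V), G#m (vi), A#dim (vii°) — D#m is indeed iii.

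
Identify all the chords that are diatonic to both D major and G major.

Triads in D major: D major (I), E minor (ii), F# minor (iii), G major (IV), A major (V), B minor (vi), C# diminished (vii°).
Triads in G major: G major (I), A minor (ii), B minor (iii), C major (IV), D major (V), E minor (vi), F# diminished (vii°).
Shared triads with their functions: D major (I in D major, V in G major); E minor (ii in D major, vi in G major); G major (IV in D major, I in G major); B minor (vi in D major, iii in G major).

D, Em, G, Bm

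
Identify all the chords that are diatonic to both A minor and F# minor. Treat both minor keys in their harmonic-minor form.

Triads in A minor (harmonic minor): Am (i), Bdim (ii°), Caug (III+), Dm (iv), E (V), F (VI), G#dim (vii°).
Triads in F# minor (harmonic minor): F#m (i), G#dim (ii°), Aaug (III+), Bm (iv), C# (V), D (VI), E#dim (vii°).
Shared triads with their functions: G#dim (vii° in A minor, ii° in F# minor).

G#dim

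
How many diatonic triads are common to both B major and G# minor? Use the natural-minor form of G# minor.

Diatonic triads of B major: B (I), C#m (ii), D#m (iii), E (IV), F# (V), G#m (vi), A#dim (vii°).
Diatonic triads of G# minor (natural minor): G#m (i), A#dim (ii°), B (III), C#m (iv), D#m (v), E (VI), F# (VII).
Matching root and quality in both lists: B, C#m, D#m, E, F#, G#m, A#dim.
That gives 7 common triads.

7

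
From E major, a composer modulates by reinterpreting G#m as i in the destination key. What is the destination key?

The numeral i denotes a minor triad on scale degree 1. With G# on degree 1, the tonic of the new key is G#.
Degree 1 carries a minor triad in minor keys, so the destination is G# minor.
Check: the diatonic triads of G# minor (natural minor) are G#m (i), A#dim (ii°), B (III), C#m (iv), D#m (v), E (VI), F# (VII) — G#m is indeed i.

G# minor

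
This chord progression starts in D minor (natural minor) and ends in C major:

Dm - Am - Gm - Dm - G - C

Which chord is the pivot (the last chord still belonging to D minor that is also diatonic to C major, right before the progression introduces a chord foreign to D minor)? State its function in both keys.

Dm — i in D minor, ii in C major

Chords diatonic to D minor: Dm, Edim, F, Gm, Am, Bb, C.
Reading the progression, the first chord not in that set is G, so the modulation leaves D minor there.
The chord immediately before G is Dm, which is diatonic to both keys: i in D minor and ii in C major.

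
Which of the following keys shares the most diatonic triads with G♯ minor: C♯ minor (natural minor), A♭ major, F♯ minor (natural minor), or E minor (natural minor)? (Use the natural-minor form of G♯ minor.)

Triads of G♯ minor (natural minor): G♯ minor (i), A♯ diminished (ii°), B major (III), C♯ minor (iv), D♯ minor (v), E major (VI), F♯ major (VII).
C♯ minor (natural minor) shares 4: G♯m, B, C♯m, E.
A♭ major shares 0: none.
F♯ minor (natural minor) shares 2: C♯m, E.
E minor (natural minor) shares 0: none.
The most common triads (4) are shared with C♯ minor.

C♯ minor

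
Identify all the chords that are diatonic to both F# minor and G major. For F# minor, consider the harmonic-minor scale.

Bm, D

Triads in F# minor (harmonic minor): F#m (i), G#dim (ii°), Aaug (III+), Bm (iv), C# (V), D (VI), E#dim (vii°).
Triads in G major: G (I), Am (ii), Bm (iii), C (IV), D (V), Em (vi), F#dim (vii°).
Shared triads with their functions: Bm (iv in F# minor, iii in G major); D (VI in F# minor, V in G major).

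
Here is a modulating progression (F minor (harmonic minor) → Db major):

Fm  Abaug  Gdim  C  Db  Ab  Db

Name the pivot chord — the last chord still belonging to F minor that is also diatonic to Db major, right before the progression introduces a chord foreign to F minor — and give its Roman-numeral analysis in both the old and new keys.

Chords diatonic to F minor: Fm, Gdim, Abaug, Bbm, C, Db, Edim.
Reading the progression, the first chord not in that set is Ab, so the modulation leaves F minor there.
The chord immediately before Ab is Db, which is diatonic to both keys: VI in F minor and I in Db major.

Db — VI in F minor, I in Db major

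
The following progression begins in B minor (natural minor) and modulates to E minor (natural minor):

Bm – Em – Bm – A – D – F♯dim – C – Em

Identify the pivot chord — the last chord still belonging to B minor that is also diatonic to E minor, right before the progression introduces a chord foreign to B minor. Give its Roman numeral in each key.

D — III in B minor, VII in E minor

Chords diatonic to B minor: Bm, C♯dim, D, Em, F♯m, G, A.
Reading the progression, the first chord not in that set is F♯dim, so the modulation leaves B minor there.
The chord immediately before F♯dim is D, which is diatonic to both keys: III in B minor and VII in E minor.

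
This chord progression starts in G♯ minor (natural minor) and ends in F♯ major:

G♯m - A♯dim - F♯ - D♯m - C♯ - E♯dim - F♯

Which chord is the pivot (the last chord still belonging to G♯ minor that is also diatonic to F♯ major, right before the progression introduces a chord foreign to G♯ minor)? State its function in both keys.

D♯m — v in G♯ minor, vi in F♯ major

Chords diatonic to G♯ minor: G♯m, A♯dim, B, C♯m, D♯m, E, F♯.
Reading the progression, the first chord not in that set is C♯, so the modulation leaves G♯ minor there.
The chord immediately before C♯ is D♯m, which is diatonic to both keys: v in G♯ minor and vi in F♯ major.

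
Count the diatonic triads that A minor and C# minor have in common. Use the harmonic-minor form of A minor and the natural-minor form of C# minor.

1

Diatonic triads of A minor (harmonic minor): Am (i), Bdim (ii°), Caug (III+), Dm (iv), E (V), F (VI), G#dim (vii°).
Diatonic triads of C# minor (natural minor): C#m (i), D#dim (ii°), E (III), F#m (iv), G#m (v), A (VI), B (VII).
Matching root and quality in both lists: E.
That gives 1 common triad.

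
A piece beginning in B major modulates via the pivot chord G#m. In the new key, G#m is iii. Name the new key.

E major

The numeral iii denotes a minor triad on scale degree 3. With G# on degree 3, the tonic of the new key is E.
Degree 3 carries a minor triad in major keys, so the destination is E major.
Check: the diatonic triads of E major are E (I), F#m (ii), G#m (iii), A (IV), B (V), C#m (vi), D#dim (vii°) — G#m is indeed iii.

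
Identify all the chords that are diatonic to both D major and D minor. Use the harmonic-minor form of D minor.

Triads in D major: D major (I), E minor (ii), F# minor (iii), G major (IV), A major (V), B minor (vi), C# diminished (vii°).
Triads in D minor (harmonic minor): D minor (i), E diminished (ii°), F augmented (III+), G minor (iv), A major (V), Bb major (VI), C# diminished (vii°).
Shared triads with their functions: A major (V in D major, V in D minor); C# diminished (vii° in D major, vii° in D minor).

A, C#dim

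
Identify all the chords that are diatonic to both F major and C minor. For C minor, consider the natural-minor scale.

Gm, Bb

Triads in F major: F major (I), G minor (ii), A minor (iii), Bb major (IV), C major (V), D minor (vi), E diminished (vii°).
Triads in C minor (natural minor): C minor (i), D diminished (ii°), Eb major (III), F minor (iv), G minor (v), Ab major (VI), Bb major (VII).
Shared triads with their functions: G minor (ii in F major, v in C minor); Bb major (IV in F major, VII in C minor).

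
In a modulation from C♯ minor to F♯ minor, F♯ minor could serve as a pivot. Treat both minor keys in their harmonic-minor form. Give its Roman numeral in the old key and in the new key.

The scale of C♯ minor (harmonic minor) is C♯ D♯ E F♯ G♯ A B♯; F♯ is degree 4, and the triad built there (F♯-A-C♯) is minor, so it is iv.
The scale of F♯ minor (harmonic minor) is F♯ G♯ A B C♯ D E♯; F♯ is degree 1, and the triad built there (F♯-A-C♯) is minor, so it is i.

iv in C♯ minor; i in F♯ minor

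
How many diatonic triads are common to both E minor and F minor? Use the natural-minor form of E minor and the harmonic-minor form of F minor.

Diatonic triads of E minor (natural minor): Em (i), F#dim (ii°), G (III), Am (iv), Bm (v), C (VI), D (VII).
Diatonic triads of F minor (harmonic minor): Fm (i), Gdim (ii°), Abaug (III+), Bbm (iv), C (V), Db (VI), Edim (vii°).
Matching root and quality in both lists: C.
That gives 1 common triad.

1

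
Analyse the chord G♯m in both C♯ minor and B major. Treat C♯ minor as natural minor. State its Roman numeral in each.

v in C♯ minor; vi in B major

The scale of C♯ minor (natural minor) is C♯ D♯ E F♯ G♯ A B; G♯ is degree 5, and the triad built there (G♯-B-D♯) is minor, so it is v.
The scale of B major is B C♯ D♯ E F♯ G♯ A♯; G♯ is degree 6, and the triad built there (G♯-B-D♯) is minor, so it is vi.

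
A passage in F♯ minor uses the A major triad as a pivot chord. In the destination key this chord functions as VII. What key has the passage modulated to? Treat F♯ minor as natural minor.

The numeral VII denotes a major triad on scale degree 7. With A on degree 7, the tonic of the new key is B.
Degree 7 carries a major triad in natural-minor keys, so the destination is B minor.
Check: the diatonic triads of B minor (natural minor) are Bm (i), C♯dim (ii°), D (III), Em (iv), F♯m (v), G (VI), A (VII) — A major is indeed VII.

B minor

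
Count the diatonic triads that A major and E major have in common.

Diatonic triads of A major: A (I), Bm (ii), C#m (iii), D (IV), E (V), F#m (vi), G#dim (vii°).
Diatonic triads of E major: E (I), F#m (ii), G#m (iii), A (IV), B (V), C#m (vi), D#dim (vii°).
Matching root and quality in both lists: A, C#m, E, F#m.
That gives 4 common triads.

4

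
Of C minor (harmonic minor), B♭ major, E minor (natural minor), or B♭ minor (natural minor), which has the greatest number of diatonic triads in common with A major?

Triads of A major: A major (I), B minor (ii), C♯ minor (iii), D major (IV), E major (V), F♯ minor (vi), G♯ diminished (vii°).
C minor (harmonic minor) shares 0: none.
B♭ major shares 0: none.
E minor (natural minor) shares 2: Bm, D.
B♭ minor (natural minor) shares 0: none.
The most common triads (2) are shared with E minor.

E minor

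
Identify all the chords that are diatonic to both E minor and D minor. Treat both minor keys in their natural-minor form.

Am, C

Triads in E minor (natural minor): Em (i), F#dim (ii°), G (III), Am (iv), Bm (v), C (VI), D (VII).
Triads in D minor (natural minor): Dm (i), Edim (ii°), F (III), Gm (iv), Am (v), Bb (VI), C (VII).
Shared triads with their functions: Am (iv in E minor, v in D minor); C (VI in E minor, VII in D minor).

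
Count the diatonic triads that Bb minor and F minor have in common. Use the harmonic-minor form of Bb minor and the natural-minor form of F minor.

1

Diatonic triads of Bb minor (harmonic minor): Bb minor (i), C diminished (ii°), Db augmented (III+), Eb minor (iv), F major (V), Gb major (VI), A diminished (vii°).
Diatonic triads of F minor (natural minor): F minor (i), G diminished (ii°), Ab major (III), Bb minor (iv), C minor (v), Db major (VI), Eb major (VII).
Matching root and quality in both lists: Bb minor.
That gives 1 common triad.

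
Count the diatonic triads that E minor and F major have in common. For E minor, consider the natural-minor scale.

Diatonic triads of E minor (natural minor): E minor (i), F# diminished (ii°), G major (III), A minor (iv), B minor (v), C major (VI), D major (VII).
Diatonic triads of F major: F major (I), G minor (ii), A minor (iii), Bb major (IV), C major (V), D minor (vi), E diminished (vii°).
Matching root and quality in both lists: A minor, C major.
That gives 2 common triads.

2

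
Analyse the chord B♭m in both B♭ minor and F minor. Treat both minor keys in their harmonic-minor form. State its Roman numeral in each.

The scale of B♭ minor (harmonic minor) is B♭ C D♭ E♭ F G♭ A; B♭ is degree 1, and the triad built there (B♭-D♭-F) is minor, so it is i.
The scale of F minor (harmonic minor) is F G A♭ B♭ C D♭ E; B♭ is degree 4, and the triad built there (B♭-D♭-F) is minor, so it is iv.

i in B♭ minor; iv in F minor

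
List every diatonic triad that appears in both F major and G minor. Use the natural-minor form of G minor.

Triads in F major: F (I), Gm (ii), Am (iii), Bb (IV), C (V), Dm (vi), Edim (vii°).
Triads in G minor (natural minor): Gm (i), Adim (ii°), Bb (III), Cm (iv), Dm (v), Eb (VI), F (VII).
Shared triads with their functions: F (I in F major, VII in G minor); Gm (ii in F major, i in G minor); Bb (IV in F major, III in G minor); Dm (vi in F major, v in G minor).

F, Gm, Bb, Dm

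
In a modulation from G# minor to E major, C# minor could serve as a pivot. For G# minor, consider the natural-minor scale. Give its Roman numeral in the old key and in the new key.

The scale of G# minor (natural minor) is G# A# B C# D# E F#; C# is degree 4, and the triad built there (C#-E-G#) is minor, so it is iv.
The scale of E major is E F# G# A B C# D#; C# is degree 6, and the triad built there (C#-E-G#) is minor, so it is vi.

iv in G# minor; vi in E major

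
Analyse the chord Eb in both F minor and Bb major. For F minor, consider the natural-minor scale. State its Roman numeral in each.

VII in F minor; IV in Bb major

The scale of F minor (natural minor) is F G Ab Bb C Db Eb; Eb is degree 7, and the triad built there (Eb-G-Bb) is major, so it is VII.
The scale of Bb major is Bb C D Eb F G A; Eb is degree 4, and the triad built there (Eb-G-Bb) is major, so it is IV.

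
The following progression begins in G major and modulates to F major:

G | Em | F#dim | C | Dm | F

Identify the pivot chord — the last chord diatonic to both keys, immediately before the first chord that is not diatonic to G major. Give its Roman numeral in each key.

Chords diatonic to G major: G, Am, Bm, C, D, Em, F#dim.
Reading the progression, the first chord not in that set is Dm, so the modulation leaves G major there.
The chord immediately before Dm is C, which is diatonic to both keys: IV in G major and V in F major.

C — IV in G major, V in F major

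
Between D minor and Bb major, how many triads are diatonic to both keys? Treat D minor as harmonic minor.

Diatonic triads of D minor (harmonic minor): Dm (i), Edim (ii°), Faug (III+), Gm (iv), A (V), Bb (VI), C#dim (vii°).
Diatonic triads of Bb major: Bb (I), Cm (ii), Dm (iii), Eb (IV), F (V), Gm (vi), Adim (vii°).
Matching root and quality in both lists: Dm, Gm, Bb.
That gives 3 common triads.

3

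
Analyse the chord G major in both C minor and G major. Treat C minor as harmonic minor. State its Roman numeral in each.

The scale of C minor (harmonic minor) is C D Eb F G Ab B; G is degree 5, and the triad built there (G-B-D) is major, so it is V.
The scale of G major is G A B C D E F#; G is degree 1, and the triad built there (G-B-D) is major, so it is I.

V in C minor; I in G major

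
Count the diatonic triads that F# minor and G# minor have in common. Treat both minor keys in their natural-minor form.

Diatonic triads of F# minor (natural minor): F#m (i), G#dim (ii°), A (III), Bm (iv), C#m (v), D (VI), E (VII).
Diatonic triads of G# minor (natural minor): G#m (i), A#dim (ii°), B (III), C#m (iv), D#m (v), E (VI), F# (VII).
Matching root and quality in both lists: C#m, E.
That gives 2 common triads.

2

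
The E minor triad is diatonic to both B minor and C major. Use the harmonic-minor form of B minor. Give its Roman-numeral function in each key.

The scale of B minor (harmonic minor) is B C# D E F# G A#; E is degree 4, and the triad built there (E-G-B) is minor, so it is iv.
The scale of C major is C D E F G A B; E is degree 3, and the triad built there (E-G-B) is minor, so it is iii.

iv in B minor; iii in C major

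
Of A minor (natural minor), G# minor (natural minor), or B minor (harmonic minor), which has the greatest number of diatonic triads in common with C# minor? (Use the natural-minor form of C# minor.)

G# minor

Triads of C# minor (natural minor): C#m (i), D#dim (ii°), E (III), F#m (iv), G#m (v), A (VI), B (VII).
A minor (natural minor) shares 0: none.
G# minor (natural minor) shares 4: C#m, E, G#m, B.
B minor (harmonic minor) shares 0: none.
The most common triads (4) are shared with G# minor.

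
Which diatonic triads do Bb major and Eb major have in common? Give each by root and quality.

Bb, Cm, Eb, Gm

Triads in Bb major: Bb (I), Cm (ii), Dm (iii), Eb (IV), F (V), Gm (vi), Adim (vii°).
Triads in Eb major: Eb (I), Fm (ii), Gm (iii), Ab (IV), Bb (V), Cm (vi), Ddim (vii°).
Shared triads with their functions: Bb (I in Bb major, V in Eb major); Cm (ii in Bb major, vi in Eb major); Eb (IV in Bb major, I in Eb major); Gm (vi in Bb major, iii in Eb major).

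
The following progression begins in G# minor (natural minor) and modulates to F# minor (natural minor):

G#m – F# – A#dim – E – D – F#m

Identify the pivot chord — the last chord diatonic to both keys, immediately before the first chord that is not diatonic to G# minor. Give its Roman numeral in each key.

Chords diatonic to G# minor: G#m, A#dim, B, C#m, D#m, E, F#.
Reading the progression, the first chord not in that set is D, so the modulation leaves G# minor there.
The chord immediately before D is E, which is diatonic to both keys: VI in G# minor and VII in F# minor.

E — VI in G# minor, VII in F# minor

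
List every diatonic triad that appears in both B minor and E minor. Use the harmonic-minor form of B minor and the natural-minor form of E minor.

Triads in B minor (harmonic minor): B minor (i), C# diminished (ii°), D augmented (III+), E minor (iv), F# major (V), G major (VI), A# diminished (vii°).
Triads in E minor (natural minor): E minor (i), F# diminished (ii°), G major (III), A minor (iv), B minor (v), C major (VI), D major (VII).
Shared triads with their functions: B minor (i in B minor, v in E minor); E minor (iv in B minor, i in E minor); G major (VI in B minor, III in E minor).

Bm, Em, G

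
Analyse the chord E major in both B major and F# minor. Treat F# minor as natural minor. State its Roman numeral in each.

The scale of B major is B C# D# E F# G# A#; E is degree 4, and the triad built there (E-G#-B) is major, so it is IV.
The scale of F# minor (natural minor) is F# G# A B C# D E; E is degree 7, and the triad built there (E-G#-B) is major, so it is VII.

IV in B major; VII in F# minor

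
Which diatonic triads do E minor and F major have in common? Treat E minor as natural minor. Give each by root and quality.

Triads in E minor (natural minor): E minor (i), F# diminished (ii°), G major (III), A minor (iv), B minor (v), C major (VI), D major (VII).
Triads in F major: F major (I), G minor (ii), A minor (iii), Bb major (IV), C major (V), D minor (vi), E diminished (vii°).
Shared triads with their functions: A minor (iv in E minor, iii in F major); C major (VI in E minor, V in F major).

Am, C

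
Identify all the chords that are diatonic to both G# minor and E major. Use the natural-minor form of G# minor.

G#m, B, C#m, E

Triads in G# minor (natural minor): G#m (i), A#dim (ii°), B (III), C#m (iv), D#m (v), E (VI), F# (VII).
Triads in E major: E (I), F#m (ii), G#m (iii), A (IV), B (V), C#m (vi), D#dim (vii°).
Shared triads with their functions: G#m (i in G# minor, iii in E major); B (III in G# minor, V in E major); C#m (iv in G# minor, vi in E major); E (VI in G# minor, I in E major).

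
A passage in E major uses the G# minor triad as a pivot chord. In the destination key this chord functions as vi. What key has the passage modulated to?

B major

The numeral vi denotes a minor triad on scale degree 6. With G# on degree 6, the tonic of the new key is B.
Degree 6 carries a minor triad in major keys, so the destination is B major.
Check: the diatonic triads of B major are B (I), C#m (ii), D#m (iii), E (IV), F# (V), G#m (vi), A#dim (vii°) — G# minor is indeed vi.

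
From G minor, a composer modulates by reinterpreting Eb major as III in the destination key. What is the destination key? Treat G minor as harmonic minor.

C minor

The numeral III denotes a major triad on scale degree 3. With Eb on degree 3, the tonic of the new key is C.
Degree 3 carries a major triad in natural-minor keys, so the destination is C minor.
Check: the diatonic triads of C minor (natural minor) are Cm (i), Ddim (ii°), Eb (III), Fm (iv), Gm (v), Ab (VI), Bb (VII) — Eb major is indeed III.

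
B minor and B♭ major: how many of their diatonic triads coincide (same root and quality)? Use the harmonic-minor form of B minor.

Diatonic triads of B minor (harmonic minor): Bm (i), C♯dim (ii°), Daug (III+), Em (iv), F♯ (V), G (VI), A♯dim (vii°).
Diatonic triads of B♭ major: B♭ (I), Cm (ii), Dm (iii), E♭ (IV), F (V), Gm (vi), Adim (vii°).
No triad has the same root and quality in both keys.

0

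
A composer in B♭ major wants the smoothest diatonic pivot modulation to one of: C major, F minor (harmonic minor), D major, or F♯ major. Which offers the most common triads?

C major

Triads of B♭ major: B♭ major (I), C minor (ii), D minor (iii), E♭ major (IV), F major (V), G minor (vi), A diminished (vii°).
C major shares 2: Dm, F.
F minor (harmonic minor) shares 0: none.
D major shares 0: none.
F♯ major shares 0: none.
The most common triads (2) are shared with C major.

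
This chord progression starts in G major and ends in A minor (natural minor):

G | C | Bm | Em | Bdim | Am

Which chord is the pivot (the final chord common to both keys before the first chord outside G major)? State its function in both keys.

Em — vi in G major, v in A minor

Chords diatonic to G major: G, Am, Bm, C, D, Em, F#dim.
Reading the progression, the first chord not in that set is Bdim, so the modulation leaves G major there.
The chord immediately before Bdim is Em, which is diatonic to both keys: vi in G major and v in A minor.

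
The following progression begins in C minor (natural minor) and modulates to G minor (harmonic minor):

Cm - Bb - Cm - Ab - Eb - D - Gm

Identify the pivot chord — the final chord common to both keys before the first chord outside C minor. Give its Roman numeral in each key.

Eb — III in C minor, VI in G minor

Chords diatonic to C minor: Cm, Ddim, Eb, Fm, Gm, Ab, Bb.
Reading the progression, the first chord not in that set is D, so the modulation leaves C minor there.
The chord immediately before D is Eb, which is diatonic to both keys: III in C minor and VI in G minor.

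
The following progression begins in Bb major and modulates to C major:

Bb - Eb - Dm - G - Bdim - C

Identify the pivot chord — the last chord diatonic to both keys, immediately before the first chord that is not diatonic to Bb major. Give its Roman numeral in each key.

Chords diatonic to Bb major: Bb, Cm, Dm, Eb, F, Gm, Adim.
Reading the progression, the first chord not in that set is G, so the modulation leaves Bb major there.
The chord immediately before G is Dm, which is diatonic to both keys: iii in Bb major and ii in C major.

Dm — iii in Bb major, ii in C major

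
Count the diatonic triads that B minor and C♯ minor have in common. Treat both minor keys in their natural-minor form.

Diatonic triads of B minor (natural minor): Bm (i), C♯dim (ii°), D (III), Em (iv), F♯m (v), G (VI), A (VII).
Diatonic triads of C♯ minor (natural minor): C♯m (i), D♯dim (ii°), E (III), F♯m (iv), G♯m (v), A (VI), B (VII).
Matching root and quality in both lists: F♯m, A.
That gives 2 common triads.

2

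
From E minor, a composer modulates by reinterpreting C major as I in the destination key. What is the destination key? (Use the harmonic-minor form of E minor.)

C major

The numeral I denotes a major triad on scale degree 1. With C on degree 1, the tonic of the new key is C.
Degree 1 carries a major triad in major keys, so the destination is C major.
Check: the diatonic triads of C major are C (I), Dm (ii), Em (iii), F (IV), G (V), Am (vi), Bdim (vii°) — C major is indeed I.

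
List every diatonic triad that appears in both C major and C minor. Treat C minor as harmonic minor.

G, Bdim

Triads in C major: C major (I), D minor (ii), E minor (iii), F major (IV), G major (V), A minor (vi), B diminished (vii°).
Triads in C minor (harmonic minor): C minor (i), D diminished (ii°), Eb augmented (III+), F minor (iv), G major (V), Ab major (VI), B diminished (vii°).
Shared triads with their functions: G major (V in C major, V in C minor); B diminished (vii° in C major, vii° in C minor).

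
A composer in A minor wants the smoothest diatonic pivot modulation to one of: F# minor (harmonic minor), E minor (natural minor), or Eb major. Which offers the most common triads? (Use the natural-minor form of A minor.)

Triads of A minor (natural minor): Am (i), Bdim (ii°), C (III), Dm (iv), Em (v), F (VI), G (VII).
F# minor (harmonic minor) shares 0: none.
E minor (natural minor) shares 4: Am, C, Em, G.
Eb major shares 0: none.
The most common triads (4) are shared with E minor.

E minor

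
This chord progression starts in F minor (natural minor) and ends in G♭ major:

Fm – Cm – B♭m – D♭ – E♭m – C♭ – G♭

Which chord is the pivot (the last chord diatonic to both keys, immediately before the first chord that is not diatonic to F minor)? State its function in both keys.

D♭ — VI in F minor, V in G♭ major

Chords diatonic to F minor: Fm, Gdim, A♭, B♭m, Cm, D♭, E♭.
Reading the progression, the first chord not in that set is E♭m, so the modulation leaves F minor there.
The chord immediately before E♭m is D♭, which is diatonic to both keys: VI in F minor and V in G♭ major.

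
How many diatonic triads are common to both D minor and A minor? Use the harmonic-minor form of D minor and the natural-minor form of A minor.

1

Diatonic triads of D minor (harmonic minor): Dm (i), Edim (ii°), Faug (III+), Gm (iv), A (V), Bb (VI), C#dim (vii°).
Diatonic triads of A minor (natural minor): Am (i), Bdim (ii°), C (III), Dm (iv), Em (v), F (VI), G (VII).
Matching root and quality in both lists: Dm.
That gives 1 common triad.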